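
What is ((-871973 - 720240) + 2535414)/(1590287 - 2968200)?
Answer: -943201/1377913 ≈ -0.68451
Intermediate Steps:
((-871973 - 720240) + 2535414)/(1590287 - 2968200) = (-1592213 + 2535414)/(-1377913) = 943201*(-1/1377913) = -943201/1377913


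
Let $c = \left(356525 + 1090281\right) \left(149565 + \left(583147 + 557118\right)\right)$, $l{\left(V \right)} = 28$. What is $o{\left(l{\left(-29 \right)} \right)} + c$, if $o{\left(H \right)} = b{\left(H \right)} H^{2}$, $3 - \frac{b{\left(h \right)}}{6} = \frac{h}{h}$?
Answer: $1866133792388$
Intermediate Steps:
$b{\left(h \right)} = 12$ ($b{\left(h \right)} = 18 - 6 \frac{h}{h} = 18 - 6 = 12$)
$o{\left(H \right)} = 12 H^{2}$
$c = 1866133782980$ ($c = 1446806 \left(149565 + 1140265\right) = 1446806 \cdot 1289830 = 1866133782980$)
$o{\left(l{\left(-29 \right)} \right)} + c = 12 \cdot 28^{2} + 1866133782980 = 12 \cdot 784 + 1866133782980 = 9408 + 1866133782980 = 1866133792388$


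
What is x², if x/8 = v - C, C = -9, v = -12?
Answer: 576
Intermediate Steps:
x = -24 (x = 8*(-12 - 1*(-9)) = 8*(-12 + 9) = 8*(-3) = -24)
x² = (-24)² = 576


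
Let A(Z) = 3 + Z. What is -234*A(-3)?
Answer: 0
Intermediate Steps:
-234*A(-3) = -234*(3 - 3) = -234*0 = 0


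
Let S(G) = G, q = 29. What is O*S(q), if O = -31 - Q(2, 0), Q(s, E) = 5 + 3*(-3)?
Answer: -783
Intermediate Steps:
Q(s, E) = -4 (Q(s, E) = 5 - 9 = -4)
O = -27 (O = -31 - 1*(-4) = -31 + 4 = -27)
O*S(q) = -27*29 = -783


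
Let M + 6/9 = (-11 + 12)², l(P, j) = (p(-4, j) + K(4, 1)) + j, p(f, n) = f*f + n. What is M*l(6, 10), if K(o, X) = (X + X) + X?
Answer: 13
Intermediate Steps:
p(f, n) = n + f² (p(f, n) = f² + n = n + f²)
K(o, X) = 3*X (K(o, X) = 2*X + X = 3*X)
l(P, j) = 19 + 2*j (l(P, j) = ((j + (-4)²) + 3*1) + j = ((j + 16) + 3) + j = ((16 + j) + 3) + j = (19 + j) + j = 19 + 2*j)
M = ⅓ (M = -⅔ + (-11 + 12)² = -⅔ + 1² = -⅔ + 1 = ⅓ ≈ 0.33333)
M*l(6, 10) = (19 + 2*10)/3 = (19 + 20)/3 = (⅓)*39 = 13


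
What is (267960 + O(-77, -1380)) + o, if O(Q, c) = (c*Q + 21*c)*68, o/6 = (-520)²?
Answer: 7145400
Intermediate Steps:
o = 1622400 (o = 6*(-520)² = 6*270400 = 1622400)
O(Q, c) = 1428*c + 68*Q*c (O(Q, c) = (Q*c + 21*c)*68 = (21*c + Q*c)*68 = 1428*c + 68*Q*c)
(267960 + O(-77, -1380)) + o = (267960 + 68*(-1380)*(21 - 77)) + 1622400 = (267960 + 68*(-1380)*(-56)) + 1622400 = (267960 + 5255040) + 1622400 = 5523000 + 1622400 = 7145400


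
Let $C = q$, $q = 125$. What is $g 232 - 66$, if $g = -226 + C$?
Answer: $-23498$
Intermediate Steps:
$C = 125$
$g = -101$ ($g = -226 + 125 = -101$)
$g 232 - 66 = \left(-101\right) 232 - 66 = -23432 - 66 = -23498$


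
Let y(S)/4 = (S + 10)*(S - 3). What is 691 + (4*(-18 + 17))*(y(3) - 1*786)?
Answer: 3835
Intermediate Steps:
y(S) = 4*(-3 + S)*(10 + S) (y(S) = 4*((S + 10)*(S - 3)) = 4*((10 + S)*(-3 + S)) = 4*((-3 + S)*(10 + S)) = 4*(-3 + S)*(10 + S))
691 + (4*(-18 + 17))*(y(3) - 1*786) = 691 + (4*(-18 + 17))*((-120 + 4*3² + 28*3) - 1*786) = 691 + (4*(-1))*((-120 + 4*9 + 84) - 786) = 691 - 4*((-120 + 36 + 84) - 786) = 691 - 4*(0 - 786) = 691 - 4*(-786) = 691 + 3144 = 3835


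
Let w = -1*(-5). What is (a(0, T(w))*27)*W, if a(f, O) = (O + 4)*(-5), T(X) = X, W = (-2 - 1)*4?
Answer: 14580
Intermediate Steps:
W = -12 (W = -3*4 = -12)
w = 5
a(f, O) = -20 - 5*O (a(f, O) = (4 + O)*(-5) = -20 - 5*O)
(a(0, T(w))*27)*W = ((-20 - 5*5)*27)*(-12) = ((-20 - 25)*27)*(-12) = -45*27*(-12) = -1215*(-12) = 14580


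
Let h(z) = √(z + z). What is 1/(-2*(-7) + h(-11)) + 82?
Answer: 8945/109 - I*√22/218 ≈ 82.064 - 0.021516*I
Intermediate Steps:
h(z) = √2*√z (h(z) = √(2*z) = √2*√z)
1/(-2*(-7) + h(-11)) + 82 = 1/(-2*(-7) + √2*√(-11)) + 82 = 1/(14 + √2*(I*√11)) + 82 = 1/(14 + I*√22) + 82 = 82 + 1/(14 + I*√22)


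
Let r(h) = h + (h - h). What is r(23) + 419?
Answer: 442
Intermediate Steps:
r(h) = h (r(h) = h + 0 = h)
r(23) + 419 = 23 + 419 = 442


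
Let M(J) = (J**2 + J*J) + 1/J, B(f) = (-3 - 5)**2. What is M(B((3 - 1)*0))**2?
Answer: 274878955521/4096 ≈ 6.7109e+7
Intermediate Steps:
B(f) = 64 (B(f) = (-8)**2 = 64)
M(J) = 1/J + 2*J**2 (M(J) = (J**2 + J**2) + 1/J = 2*J**2 + 1/J = 1/J + 2*J**2)
M(B((3 - 1)*0))**2 = ((1 + 2*64**3)/64)**2 = ((1 + 2*262144)/64)**2 = ((1 + 524288)/64)**2 = ((1/64)*524289)**2 = (524289/64)**2 = 274878955521/4096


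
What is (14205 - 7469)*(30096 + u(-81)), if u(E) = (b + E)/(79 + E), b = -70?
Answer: 203235224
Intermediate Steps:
u(E) = (-70 + E)/(79 + E)
(14205 - 7469)*(30096 + u(-81)) = (14205 - 7469)*(30096 + (-70 - 81)/(79 - 81)) = 6736*(30096 - 151/(-2)) = 6736*(30096 - ½*(-151)) = 6736*(30096 + 151/2) = 6736*(60343/2) = 203235224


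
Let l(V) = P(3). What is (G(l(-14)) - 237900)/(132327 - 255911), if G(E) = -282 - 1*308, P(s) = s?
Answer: 119245/61792 ≈ 1.9298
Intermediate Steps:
l(V) = 3
G(E) = -590 (G(E) = -282 - 308 = -590)
(G(l(-14)) - 237900)/(132327 - 255911) = (-590 - 237900)/(132327 - 255911) = -238490/(-123584) = -238490*(-1/123584) = 119245/61792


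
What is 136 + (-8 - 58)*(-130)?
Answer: 8716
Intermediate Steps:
136 + (-8 - 58)*(-130) = 136 - 66*(-130) = 136 + 8580 = 8716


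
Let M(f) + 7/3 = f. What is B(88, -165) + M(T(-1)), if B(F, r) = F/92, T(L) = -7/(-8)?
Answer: -277/552 ≈ -0.50181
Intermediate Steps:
T(L) = 7/8 (T(L) = -7*(-1/8) = 7/8)
M(f) = -7/3 + f
B(F, r) = F/92 (B(F, r) = F*(1/92) = F/92)
B(88, -165) + M(T(-1)) = (1/92)*88 + (-7/3 + 7/8) = 22/23 - 35/24 = -277/552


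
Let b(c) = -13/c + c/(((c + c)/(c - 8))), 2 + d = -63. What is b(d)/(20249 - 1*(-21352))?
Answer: -121/138670 ≈ -0.00087257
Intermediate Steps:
d = -65 (d = -2 - 63 = -65)
b(c) = -4 + c/2 - 13/c (b(c) = -13/c + c/(((2*c)/(-8 + c))) = -13/c + c/((2*c/(-8 + c))) = -13/c + c*((-8 + c)/(2*c)) = -13/c + (-4 + c/2) = -4 + c/2 - 13/c)
b(d)/(20249 - 1*(-21352)) = (-4 + (½)*(-65) - 13/(-65))/(20249 - 1*(-21352)) = (-4 - 65/2 - 13*(-1/65))/(20249 + 21352) = (-4 - 65/2 + ⅕)/41601 = -363/10*1/41601 = -121/138670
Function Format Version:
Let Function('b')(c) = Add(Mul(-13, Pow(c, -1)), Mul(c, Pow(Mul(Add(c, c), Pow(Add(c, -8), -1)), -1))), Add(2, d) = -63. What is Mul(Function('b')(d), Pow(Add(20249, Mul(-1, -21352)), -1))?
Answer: Rational(-121, 138670) ≈ -0.00087257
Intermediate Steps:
d = -65 (d = Add(-2, -63) = -65)
Function('b')(c) = Add(-4, Mul(Rational(1, 2), c), Mul(-13, Pow(c, -1))) (Function('b')(c) = Add(Mul(-13, Pow(c, -1)), Mul(c, Pow(Mul(Mul(2, c), Pow(Add(-8, c), -1)), -1))) = Add(Mul(-13, Pow(c, -1)), Mul(c, Pow(Mul(2, c, Pow(Add(-8, c), -1)), -1))) = Add(Mul(-13, Pow(c, -1)), Mul(c, Mul(Rational(1, 2), Pow(c, -1), Add(-8, c)))) = Add(Mul(-13, Pow(c, -1)), Add(-4, Mul(Rational(1, 2), c))) = Add(-4, Mul(Rational(1, 2), c), Mul(-13, Pow(c, -1))))
Mul(Function('b')(d), Pow(Add(20249, Mul(-1, -21352)), -1)) = Mul(Add(-4, Mul(Rational(1, 2), -65), Mul(-13, Pow(-65, -1))), Pow(Add(20249, Mul(-1, -21352)), -1)) = Mul(Add(-4, Rational(-65, 2), Mul(-13, Rational(-1, 65))), Pow(Add(20249, 21352), -1)) = Mul(Add(-4, Rational(-65, 2), Rational(1, 5)), Pow(41601, -1)) = Mul(Rational(-363, 10), Rational(1, 41601)) = Rational(-121, 138670)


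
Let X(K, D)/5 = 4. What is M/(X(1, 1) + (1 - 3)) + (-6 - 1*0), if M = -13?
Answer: -121/18 ≈ -6.7222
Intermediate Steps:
X(K, D) = 20 (X(K, D) = 5*4 = 20)
M/(X(1, 1) + (1 - 3)) + (-6 - 1*0) = -13/(20 + (1 - 3)) + (-6 - 1*0) = -13/(20 - 2) + (-6 + 0) = -13/18 - 6 = -121/18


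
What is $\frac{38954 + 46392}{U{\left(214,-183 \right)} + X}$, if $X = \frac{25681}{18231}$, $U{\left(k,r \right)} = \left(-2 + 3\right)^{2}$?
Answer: $\frac{777971463}{21956} \approx 35433.0$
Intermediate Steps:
$U{\left(k,r \right)} = 1$ ($U{\left(k,r \right)} = 1^{2} = 1$)
$X = \frac{25681}{18231}$ ($X = 25681 \cdot \frac{1}{18231} = \frac{25681}{18231} \approx 1.4086$)
$\frac{38954 + 46392}{U{\left(214,-183 \right)} + X} = \frac{38954 + 46392}{1 + \frac{25681}{18231}} = \frac{85346}{\frac{43912}{18231}} = 85346 \cdot \frac{18231}{43912} = \frac{777971463}{21956}$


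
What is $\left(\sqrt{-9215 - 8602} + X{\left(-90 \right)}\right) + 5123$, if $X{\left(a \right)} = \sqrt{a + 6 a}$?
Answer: $5123 + i \sqrt{17817} + 3 i \sqrt{70} \approx 5123.0 + 158.58 i$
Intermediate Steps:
$X{\left(a \right)} = \sqrt{7} \sqrt{a}$ ($X{\left(a \right)} = \sqrt{7 a} = \sqrt{7} \sqrt{a}$)
$\left(\sqrt{-9215 - 8602} + X{\left(-90 \right)}\right) + 5123 = \left(\sqrt{-9215 - 8602} + \sqrt{7} \sqrt{-90}\right) + 5123 = \left(\sqrt{-17817} + \sqrt{7} \cdot 3 i \sqrt{10}\right) + 5123 = \left(i \sqrt{17817} + 3 i \sqrt{70}\right) + 5123 = 5123 + i \sqrt{17817} + 3 i \sqrt{70}$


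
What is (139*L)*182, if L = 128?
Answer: 3238144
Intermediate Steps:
(139*L)*182 = (139*128)*182 = 17792*182 = 3238144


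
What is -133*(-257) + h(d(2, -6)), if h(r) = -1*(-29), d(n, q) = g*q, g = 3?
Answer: 34210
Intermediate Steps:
d(n, q) = 3*q
h(r) = 29
-133*(-257) + h(d(2, -6)) = -133*(-257) + 29 = 34181 + 29 = 34210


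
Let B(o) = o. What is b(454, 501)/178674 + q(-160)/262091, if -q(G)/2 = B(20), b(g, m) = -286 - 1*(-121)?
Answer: -16797325/15609615778 ≈ -0.0010761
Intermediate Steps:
b(g, m) = -165 (b(g, m) = -286 + 121 = -165)
q(G) = -40 (q(G) = -2*20 = -40)
b(454, 501)/178674 + q(-160)/262091 = -165/178674 - 40/262091 = -165*1/178674 - 40*1/262091 = -55/59558 - 40/262091 = -16797325/15609615778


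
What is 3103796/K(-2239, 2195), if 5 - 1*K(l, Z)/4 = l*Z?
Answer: 775949/4914610 ≈ 0.15789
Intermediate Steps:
K(l, Z) = 20 - 4*Z*l (K(l, Z) = 20 - 4*l*Z = 20 - 4*Z*l)
3103796/K(-2239, 2195) = 3103796/(20 - 4*2195*(-2239)) = 3103796/(20 + 19658420) = 3103796/19658440 = 3103796*(1/19658440) = 775949/4914610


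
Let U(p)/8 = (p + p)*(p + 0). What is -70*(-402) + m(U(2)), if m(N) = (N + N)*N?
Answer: 36332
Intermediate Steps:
U(p) = 16*p² (U(p) = 8*((p + p)*(p + 0)) = 8*((2*p)*p) = 8*(2*p²) = 16*p²)
m(N) = 2*N² (m(N) = (2*N)*N = 2*N²)
-70*(-402) + m(U(2)) = -70*(-402) + 2*(16*2²)² = 28140 + 2*(16*4)² = 28140 + 2*64² = 28140 + 2*4096 = 28140 + 8192 = 36332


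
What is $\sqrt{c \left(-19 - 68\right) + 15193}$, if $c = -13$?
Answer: $2 \sqrt{4081} \approx 127.77$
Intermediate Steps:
$\sqrt{c \left(-19 - 68\right) + 15193} = \sqrt{- 13 \left(-19 - 68\right) + 15193} = \sqrt{\left(-13\right) \left(-87\right) + 15193} = \sqrt{1131 + 15193} = \sqrt{16324} = 2 \sqrt{4081}$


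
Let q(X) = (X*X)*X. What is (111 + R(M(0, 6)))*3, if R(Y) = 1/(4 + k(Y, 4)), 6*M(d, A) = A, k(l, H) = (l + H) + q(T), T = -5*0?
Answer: 1000/3 ≈ 333.33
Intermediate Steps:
T = 0
q(X) = X**3 (q(X) = X**2*X = X**3)
k(l, H) = H + l (k(l, H) = (l + H) + 0**3 = (H + l) + 0 = H + l)
M(d, A) = A/6
R(Y) = 1/(8 + Y) (R(Y) = 1/(4 + (4 + Y)) = 1/(8 + Y))
(111 + R(M(0, 6)))*3 = (111 + 1/(8 + (1/6)*6))*3 = (111 + 1/(8 + 1))*3 = (111 + 1/9)*3 = (1000/9)*3 = 1000/3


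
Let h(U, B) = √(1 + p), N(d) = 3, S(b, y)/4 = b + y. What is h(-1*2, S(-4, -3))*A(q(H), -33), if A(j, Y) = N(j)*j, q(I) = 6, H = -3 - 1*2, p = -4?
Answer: 18*I*√3 ≈ 31.177*I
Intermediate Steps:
S(b, y) = 4*b + 4*y (S(b, y) = 4*(b + y) = 4*b + 4*y)
h(U, B) = I*√3 (h(U, B) = √(1 - 4) = √(-3) = I*√3)
H = -5 (H = -3 - 2 = -5)
A(j, Y) = 3*j
h(-1*2, S(-4, -3))*A(q(H), -33) = (I*√3)*(3*6) = (I*√3)*18 = 18*I*√3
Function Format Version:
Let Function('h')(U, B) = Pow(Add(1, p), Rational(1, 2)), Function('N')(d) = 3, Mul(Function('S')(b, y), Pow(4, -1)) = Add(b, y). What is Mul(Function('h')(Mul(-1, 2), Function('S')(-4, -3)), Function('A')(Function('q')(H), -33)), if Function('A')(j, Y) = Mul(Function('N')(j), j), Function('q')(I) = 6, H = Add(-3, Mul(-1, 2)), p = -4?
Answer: Mul(18, I, Pow(3, Rational(1, 2))) ≈ Mul(31.177, I)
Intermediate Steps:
Function('S')(b, y) = Add(Mul(4, b), Mul(4, y)) (Function('S')(b, y) = Mul(4, Add(b, y)) = Add(Mul(4, b), Mul(4, y)))
Function('h')(U, B) = Mul(I, Pow(3, Rational(1, 2))) (Function('h')(U, B) = Pow(Add(1, -4), Rational(1, 2)) = Pow(-3, Rational(1, 2)) = Mul(I, Pow(3, Rational(1, 2))))
H = -5 (H = Add(-3, -2) = -5)
Function('A')(j, Y) = Mul(3, j)
Mul(Function('h')(Mul(-1, 2), Function('S')(-4, -3)), Function('A')(Function('q')(H), -33)) = Mul(Mul(I, Pow(3, Rational(1, 2))), Mul(3, 6)) = Mul(Mul(I, Pow(3, Rational(1, 2))), 18) = Mul(18, I, Pow(3, Rational(1, 2)))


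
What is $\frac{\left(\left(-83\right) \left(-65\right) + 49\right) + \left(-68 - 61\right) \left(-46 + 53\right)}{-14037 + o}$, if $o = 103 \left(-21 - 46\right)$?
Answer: $- \frac{239}{1102} \approx -0.21688$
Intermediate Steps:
$o = -6901$ ($o = 103 \left(-67\right) = -6901$)
$\frac{\left(\left(-83\right) \left(-65\right) + 49\right) + \left(-68 - 61\right) \left(-46 + 53\right)}{-14037 + o} = \frac{\left(\left(-83\right) \left(-65\right) + 49\right) + \left(-68 - 61\right) \left(-46 + 53\right)}{-14037 - 6901} = \frac{\left(5395 + 49\right) - 903}{-20938} = \left(5444 - 903\right) \left(- \frac{1}{20938}\right) = 4541 \left(- \frac{1}{20938}\right) = - \frac{239}{1102}$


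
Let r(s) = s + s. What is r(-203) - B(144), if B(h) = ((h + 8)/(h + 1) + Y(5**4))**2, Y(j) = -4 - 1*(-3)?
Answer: -8536199/21025 ≈ -406.00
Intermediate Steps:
r(s) = 2*s
Y(j) = -1 (Y(j) = -4 + 3 = -1)
B(h) = (-1 + (8 + h)/(1 + h))**2 (B(h) = ((h + 8)/(h + 1) - 1)**2 = ((8 + h)/(1 + h) - 1)**2 = (-1 + (8 + h)/(1 + h))**2)
r(-203) - B(144) = 2*(-203) - 49/(1 + 144)**2 = -406 - 49/145**2 = -406 - 49/21025 = -8536199/21025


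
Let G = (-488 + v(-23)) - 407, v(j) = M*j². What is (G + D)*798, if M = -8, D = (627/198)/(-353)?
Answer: -1444247665/353 ≈ -4.0914e+6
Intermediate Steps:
D = -19/2118 (D = (627*(1/198))*(-1/353) = (19/6)*(-1/353) = -19/2118 ≈ -0.0089707)
v(j) = -8*j²
G = -5127 (G = (-488 - 8*(-23)²) - 407 = (-488 - 8*529) - 407 = (-488 - 4232) - 407 = -4720 - 407 = -5127)
(G + D)*798 = (-5127 - 19/2118)*798 = -10859005/2118*798 = -1444247665/353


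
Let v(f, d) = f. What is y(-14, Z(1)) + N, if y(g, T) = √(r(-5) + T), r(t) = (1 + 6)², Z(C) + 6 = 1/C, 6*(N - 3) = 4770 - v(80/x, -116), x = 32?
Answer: 9571/12 + 2*√11 ≈ 804.22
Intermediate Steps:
N = 9571/12 (N = 3 + (4770 - 80/32)/6 = 3 + (4770 - 1*5/2)/6 = 3 + (4770 - 5/2)/6 = 3 + (⅙)*(9535/2) = 3 + 9535/12 = 9571/12 ≈ 797.58)
Z(C) = -6 + 1/C
r(t) = 49 (r(t) = 7² = 49)
y(g, T) = √(49 + T)
y(-14, Z(1)) + N = √(49 + (-6 + 1/1)) + 9571/12 = √(49 + (-6 + 1)) + 9571/12 = √(49 - 5) + 9571/12 = √44 + 9571/12 = 2*√11 + 9571/12 = 9571/12 + 2*√11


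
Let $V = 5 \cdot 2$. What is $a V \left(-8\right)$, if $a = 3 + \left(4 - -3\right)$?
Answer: $-800$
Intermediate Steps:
$a = 10$ ($a = 3 + \left(4 + 3\right) = 3 + 7 = 10$)
$V = 10$
$a V \left(-8\right) = 10 \cdot 10 \left(-8\right) = 100 \left(-8\right) = -800$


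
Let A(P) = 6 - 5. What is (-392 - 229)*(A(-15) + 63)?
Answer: -39744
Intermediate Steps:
A(P) = 1
(-392 - 229)*(A(-15) + 63) = (-392 - 229)*(1 + 63) = -621*64 = -39744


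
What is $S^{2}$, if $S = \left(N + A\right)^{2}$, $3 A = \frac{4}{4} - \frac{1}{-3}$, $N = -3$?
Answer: $\frac{279841}{6561} \approx 42.652$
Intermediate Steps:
$A = \frac{4}{9}$ ($A = \frac{\frac{4}{4} - \frac{1}{-3}}{3} = \frac{4 \cdot \frac{1}{4} - - \frac{1}{3}}{3} = \frac{1 + \frac{1}{3}}{3} = \frac{1}{3} \cdot \frac{4}{3} = \frac{4}{9} \approx 0.44444$)
$S = \frac{529}{81}$ ($S = \left(-3 + \frac{4}{9}\right)^{2} = \left(- \frac{23}{9}\right)^{2} = \frac{529}{81} \approx 6.5309$)
$S^{2} = \left(\frac{529}{81}\right)^{2} = \frac{279841}{6561}$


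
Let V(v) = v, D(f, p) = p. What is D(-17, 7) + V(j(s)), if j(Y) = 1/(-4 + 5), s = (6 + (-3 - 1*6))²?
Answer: 8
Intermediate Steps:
s = 9 (s = (6 + (-3 - 6))² = (6 - 9)² = (-3)² = 9)
j(Y) = 1 (j(Y) = 1/1 = 1)
D(-17, 7) + V(j(s)) = 7 + 1 = 8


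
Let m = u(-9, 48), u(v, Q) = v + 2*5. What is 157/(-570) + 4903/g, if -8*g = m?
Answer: -22357837/570 ≈ -39224.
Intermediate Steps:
u(v, Q) = 10 + v (u(v, Q) = v + 10 = 10 + v)
m = 1 (m = 10 - 9 = 1)
g = -⅛ (g = -⅛*1 = -⅛ ≈ -0.12500)
157/(-570) + 4903/g = 157/(-570) + 4903/(-⅛) = 157*(-1/570) + 4903*(-8) = -157/570 - 39224 = -22357837/570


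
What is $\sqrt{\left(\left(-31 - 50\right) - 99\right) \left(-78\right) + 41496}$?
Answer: $4 \sqrt{3471} \approx 235.66$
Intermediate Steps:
$\sqrt{\left(\left(-31 - 50\right) - 99\right) \left(-78\right) + 41496} = \sqrt{\left(-81 - 99\right) \left(-78\right) + 41496} = \sqrt{\left(-180\right) \left(-78\right) + 41496} = \sqrt{14040 + 41496} = \sqrt{55536} = 4 \sqrt{3471}$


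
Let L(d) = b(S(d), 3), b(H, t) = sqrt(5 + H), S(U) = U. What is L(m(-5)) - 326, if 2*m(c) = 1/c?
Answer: -326 + 7*sqrt(10)/10 ≈ -323.79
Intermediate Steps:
m(c) = 1/(2*c) (m(c) = (1/c)/2 = 1/(2*c))
L(d) = sqrt(5 + d)
L(m(-5)) - 326 = sqrt(5 + (1/2)/(-5)) - 326 = sqrt(5 + (1/2)*(-1/5)) - 326 = sqrt(5 - 1/10) - 326 = sqrt(49/10) - 326 = 7*sqrt(10)/10 - 326 = -326 + 7*sqrt(10)/10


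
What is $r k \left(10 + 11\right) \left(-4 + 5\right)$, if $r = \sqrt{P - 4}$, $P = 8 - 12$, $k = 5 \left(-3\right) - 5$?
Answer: $- 840 i \sqrt{2} \approx - 1187.9 i$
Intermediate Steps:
$k = -20$ ($k = -15 - 5 = -20$)
$P = -4$ ($P = 8 - 12 = -4$)
$r = 2 i \sqrt{2}$ ($r = \sqrt{-4 - 4} = \sqrt{-8} = 2 i \sqrt{2} \approx 2.8284 i$)
$r k \left(10 + 11\right) \left(-4 + 5\right) = 2 i \sqrt{2} \left(-20\right) \left(10 + 11\right) \left(-4 + 5\right) = - 40 i \sqrt{2} \cdot 21 \cdot 1 = - 40 i \sqrt{2} \cdot 21 = - 840 i \sqrt{2}$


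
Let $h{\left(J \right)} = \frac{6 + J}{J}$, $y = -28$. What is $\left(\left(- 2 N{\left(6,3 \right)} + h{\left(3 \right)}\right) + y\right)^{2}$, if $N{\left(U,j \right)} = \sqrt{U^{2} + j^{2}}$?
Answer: $805 + 300 \sqrt{5} \approx 1475.8$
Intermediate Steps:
$h{\left(J \right)} = \frac{6 + J}{J}$
$\left(\left(- 2 N{\left(6,3 \right)} + h{\left(3 \right)}\right) + y\right)^{2} = \left(\left(- 2 \sqrt{6^{2} + 3^{2}} + \frac{6 + 3}{3}\right) - 28\right)^{2} = \left(\left(- 2 \sqrt{36 + 9} + \frac{1}{3} \cdot 9\right) - 28\right)^{2} = \left(\left(- 2 \sqrt{45} + 3\right) - 28\right)^{2} = \left(\left(- 2 \cdot 3 \sqrt{5} + 3\right) - 28\right)^{2} = \left(\left(- 6 \sqrt{5} + 3\right) - 28\right)^{2} = \left(\left(3 - 6 \sqrt{5}\right) - 28\right)^{2} = \left(-25 - 6 \sqrt{5}\right)^{2}$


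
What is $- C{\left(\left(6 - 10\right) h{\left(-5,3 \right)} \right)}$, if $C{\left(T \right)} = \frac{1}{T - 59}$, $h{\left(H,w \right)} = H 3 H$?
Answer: $\frac{1}{359} \approx 0.0027855$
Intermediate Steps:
$h{\left(H,w \right)} = 3 H^{2}$ ($h{\left(H,w \right)} = 3 H H = 3 H^{2}$)
$C{\left(T \right)} = \frac{1}{-59 + T}$
$- C{\left(\left(6 - 10\right) h{\left(-5,3 \right)} \right)} = - \frac{1}{-59 + \left(6 - 10\right) 3 \left(-5\right)^{2}} = - \frac{1}{-59 + \left(6 - 10\right) 3 \cdot 25} = - \frac{1}{-59 - 300} = - \frac{1}{-359} = \left(-1\right) \left(- \frac{1}{359}\right) = \frac{1}{359}$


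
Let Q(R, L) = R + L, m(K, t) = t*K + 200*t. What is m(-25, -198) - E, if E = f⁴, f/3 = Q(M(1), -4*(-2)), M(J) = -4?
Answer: -55386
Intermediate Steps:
m(K, t) = 200*t + K*t (m(K, t) = K*t + 200*t = 200*t + K*t)
Q(R, L) = L + R
f = 12 (f = 3*(-4*(-2) - 4) = 3*(8 - 4) = 3*4 = 12)
E = 20736 (E = 12⁴ = 20736)
m(-25, -198) - E = -198*(200 - 25) - 1*20736 = -198*175 - 20736 = -34650 - 20736 = -55386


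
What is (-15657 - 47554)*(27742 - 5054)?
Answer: -1434131168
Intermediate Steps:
(-15657 - 47554)*(27742 - 5054) = -63211*22688 = -1434131168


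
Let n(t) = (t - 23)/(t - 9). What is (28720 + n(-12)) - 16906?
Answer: 35447/3 ≈ 11816.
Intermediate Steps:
n(t) = (-23 + t)/(-9 + t)
(28720 + n(-12)) - 16906 = (28720 + (-23 - 12)/(-9 - 12)) - 16906 = (28720 - 35/(-21)) - 16906 = (28720 - 1/21*(-35)) - 16906 = (28720 + 5/3) - 16906 = 86165/3 - 16906 = 35447/3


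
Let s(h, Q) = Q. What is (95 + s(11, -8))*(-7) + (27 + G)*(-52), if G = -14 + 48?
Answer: -3781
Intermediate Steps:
G = 34
(95 + s(11, -8))*(-7) + (27 + G)*(-52) = (95 - 8)*(-7) + (27 + 34)*(-52) = 87*(-7) + 61*(-52) = -609 - 3172 = -3781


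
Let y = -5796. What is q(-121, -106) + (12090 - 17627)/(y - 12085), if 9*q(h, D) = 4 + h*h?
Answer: 261917078/160929 ≈ 1627.5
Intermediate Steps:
q(h, D) = 4/9 + h²/9 (q(h, D) = (4 + h*h)/9 = (4 + h²)/9 = 4/9 + h²/9)
q(-121, -106) + (12090 - 17627)/(y - 12085) = (4/9 + (⅑)*(-121)²) + (12090 - 17627)/(-5796 - 12085) = (4/9 + (⅑)*14641) - 5537/(-17881) = (4/9 + 14641/9) - 5537*(-1/17881) = 14645/9 + 5537/17881 = 261917078/160929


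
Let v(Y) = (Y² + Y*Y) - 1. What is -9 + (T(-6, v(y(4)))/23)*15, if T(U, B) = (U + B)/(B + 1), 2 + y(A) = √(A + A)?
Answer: -1851/184 - 105*√2/92 ≈ -11.674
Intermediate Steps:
y(A) = -2 + √2*√A (y(A) = -2 + √(A + A) = -2 + √(2*A) = -2 + √2*√A)
v(Y) = -1 + 2*Y² (v(Y) = (Y² + Y²) - 1 = 2*Y² - 1 = -1 + 2*Y²)
T(U, B) = (B + U)/(1 + B)
-9 + (T(-6, v(y(4)))/23)*15 = -9 + ((((-1 + 2*(-2 + √2*√4)²) - 6)/(1 + (-1 + 2*(-2 + √2*√4)²)))/23)*15 = -9 + ((((-1 + 2*(-2 + √2*2)²) - 6)/(1 + (-1 + 2*(-2 + √2*2)²)))*(1/23))*15 = -9 + ((((-1 + 2*(-2 + 2*√2)²) - 6)/(1 + (-1 + 2*(-2 + 2*√2)²)))*(1/23))*15 = -9 + (((-7 + 2*(-2 + 2*√2)²)/((2*(-2 + 2*√2)²)))*(1/23))*15 = -9 + (((1/(2*(-2 + 2*√2)²))*(-7 + 2*(-2 + 2*√2)²))*(1/23))*15 = -9 + (((-7 + 2*(-2 + 2*√2)²)/(2*(-2 + 2*√2)²))*(1/23))*15 = -9 + ((-7 + 2*(-2 + 2*√2)²)/(46*(-2 + 2*√2)²))*15 = -9 + 15*(-7 + 2*(-2 + 2*√2)²)/(46*(-2 + 2*√2)²)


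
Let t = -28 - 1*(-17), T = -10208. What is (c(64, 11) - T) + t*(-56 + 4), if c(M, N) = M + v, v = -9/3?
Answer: 10841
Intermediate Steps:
t = -11 (t = -28 + 17 = -11)
v = -3 (v = -9*1/3 = -3)
c(M, N) = -3 + M (c(M, N) = M - 3 = -3 + M)
(c(64, 11) - T) + t*(-56 + 4) = ((-3 + 64) - 1*(-10208)) - 11*(-56 + 4) = (61 + 10208) - 11*(-52) = 10269 + 572 = 10841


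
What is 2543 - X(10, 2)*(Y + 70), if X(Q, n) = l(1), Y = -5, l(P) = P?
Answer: 2478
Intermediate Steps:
X(Q, n) = 1
2543 - X(10, 2)*(Y + 70) = 2543 - (-5 + 70) = 2543 - 65 = 2478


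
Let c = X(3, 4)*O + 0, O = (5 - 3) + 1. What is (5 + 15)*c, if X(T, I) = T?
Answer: 180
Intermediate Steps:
O = 3 (O = 2 + 1 = 3)
c = 9 (c = 3*3 + 0 = 9 + 0 = 9)
(5 + 15)*c = (5 + 15)*9 = 20*9 = 180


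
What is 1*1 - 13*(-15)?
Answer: 196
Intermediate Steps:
1*1 - 13*(-15) = 1 + 195 = 196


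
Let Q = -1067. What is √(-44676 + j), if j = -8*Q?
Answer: 2*I*√9035 ≈ 190.11*I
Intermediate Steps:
j = 8536 (j = -8*(-1067) = 8536)
√(-44676 + j) = √(-44676 + 8536) = √(-36140) = 2*I*√9035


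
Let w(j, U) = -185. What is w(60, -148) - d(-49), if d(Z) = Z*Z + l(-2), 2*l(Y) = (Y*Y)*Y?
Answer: -2582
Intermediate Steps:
l(Y) = Y³/2 (l(Y) = ((Y*Y)*Y)/2 = (Y²*Y)/2 = Y³/2)
d(Z) = -4 + Z² (d(Z) = Z*Z + (½)*(-2)³ = Z² + (½)*(-8) = Z² - 4 = -4 + Z²)
w(60, -148) - d(-49) = -185 - (-4 + (-49)²) = -185 - (-4 + 2401) = -185 - 1*2397 = -185 - 2397 = -2582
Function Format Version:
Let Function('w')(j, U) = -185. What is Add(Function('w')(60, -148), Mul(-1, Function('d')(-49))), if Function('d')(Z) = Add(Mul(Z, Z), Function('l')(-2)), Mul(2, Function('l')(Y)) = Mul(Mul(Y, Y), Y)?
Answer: -2582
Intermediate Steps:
Function('l')(Y) = Mul(Rational(1, 2), Pow(Y, 3)) (Function('l')(Y) = Mul(Rational(1, 2), Mul(Mul(Y, Y), Y)) = Mul(Rational(1, 2), Mul(Pow(Y, 2), Y)) = Mul(Rational(1, 2), Pow(Y, 3)))
Function('d')(Z) = Add(-4, Pow(Z, 2)) (Function('d')(Z) = Add(Mul(Z, Z), Mul(Rational(1, 2), Pow(-2, 3))) = Add(Pow(Z, 2), Mul(Rational(1, 2), -8)) = Add(Pow(Z, 2), -4) = Add(-4, Pow(Z, 2)))
Add(Function('w')(60, -148), Mul(-1, Function('d')(-49))) = Add(-185, Mul(-1, Add(-4, Pow(-49, 2)))) = Add(-185, Mul(-1, Add(-4, 2401))) = Add(-185, Mul(-1, 2397)) = Add(-185, -2397) = -2582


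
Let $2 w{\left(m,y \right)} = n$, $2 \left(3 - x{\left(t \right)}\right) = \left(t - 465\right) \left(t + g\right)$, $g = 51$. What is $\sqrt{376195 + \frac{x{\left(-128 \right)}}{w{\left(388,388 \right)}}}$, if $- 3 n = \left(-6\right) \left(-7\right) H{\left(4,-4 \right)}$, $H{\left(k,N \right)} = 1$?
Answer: $\frac{9 \sqrt{918190}}{14} \approx 616.0$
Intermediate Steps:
$x{\left(t \right)} = 3 - \frac{\left(-465 + t\right) \left(51 + t\right)}{2}$ ($x{\left(t \right)} = 3 - \frac{\left(t - 465\right) \left(t + 51\right)}{2} = 3 - \frac{\left(-465 + t\right) \left(51 + t\right)}{2}$)
$n = -14$ ($n = - \frac{\left(-6\right) \left(-7\right) 1}{3} = - \frac{42 \cdot 1}{3} = \left(- \frac{1}{3}\right) 42 = -14$)
$w{\left(m,y \right)} = -7$ ($w{\left(m,y \right)} = \frac{1}{2} \left(-14\right) = -7$)
$\sqrt{376195 + \frac{x{\left(-128 \right)}}{w{\left(388,388 \right)}}} = \sqrt{376195 + \frac{\frac{23721}{2} + 207 \left(-128\right) - \frac{\left(-128\right)^{2}}{2}}{-7}} = \sqrt{376195 + \left(\frac{23721}{2} - 26496 - 8192\right) \left(- \frac{1}{7}\right)} = \sqrt{376195 - - \frac{45655}{14}} = \sqrt{376195 + \frac{45655}{14}} = \sqrt{\frac{5312385}{14}} = \frac{9 \sqrt{918190}}{14}$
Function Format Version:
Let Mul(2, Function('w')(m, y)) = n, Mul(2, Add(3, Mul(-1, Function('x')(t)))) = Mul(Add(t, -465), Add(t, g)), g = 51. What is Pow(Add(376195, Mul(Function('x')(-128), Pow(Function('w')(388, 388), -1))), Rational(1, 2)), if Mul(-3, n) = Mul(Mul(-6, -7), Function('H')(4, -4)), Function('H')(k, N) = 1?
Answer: Mul(Rational(9, 14), Pow(918190, Rational(1, 2))) ≈ 616.00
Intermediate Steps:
Function('x')(t) = Add(3, Mul(Rational(-1, 2), Add(-465, t), Add(51, t))) (Function('x')(t) = Add(3, Mul(Rational(-1, 2), Mul(Add(t, -465), Add(t, 51)))) = Add(3, Mul(Rational(-1, 2), Mul(Add(-465, t), Add(51, t)))) = Add(3, Mul(Rational(-1, 2), Add(-465, t), Add(51, t))))
n = -14 (n = Mul(Rational(-1, 3), Mul(Mul(-6, -7), 1)) = Mul(Rational(-1, 3), Mul(42, 1)) = Mul(Rational(-1, 3), 42) = -14)
Function('w')(m, y) = -7 (Function('w')(m, y) = Mul(Rational(1, 2), -14) = -7)
Pow(Add(376195, Mul(Function('x')(-128), Pow(Function('w')(388, 388), -1))), Rational(1, 2)) = Pow(Add(376195, Mul(Add(Rational(23721, 2), Mul(207, -128), Mul(Rational(-1, 2), Pow(-128, 2))), Pow(-7, -1))), Rational(1, 2)) = Pow(Add(376195, Mul(Add(Rational(23721, 2), -26496, Mul(Rational(-1, 2), 16384)), Rational(-1, 7))), Rational(1, 2)) = Pow(Add(376195, Mul(Add(Rational(23721, 2), -26496, -8192), Rational(-1, 7))), Rational(1, 2)) = Pow(Add(376195, Mul(Rational(-45655, 2), Rational(-1, 7))), Rational(1, 2)) = Pow(Add(376195, Rational(45655, 14)), Rational(1, 2)) = Pow(Rational(5312385, 14), Rational(1, 2)) = Mul(Rational(9, 14), Pow(918190, Rational(1, 2)))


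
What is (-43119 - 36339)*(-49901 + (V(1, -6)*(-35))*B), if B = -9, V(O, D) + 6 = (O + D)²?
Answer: 3489477528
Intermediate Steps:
V(O, D) = -6 + (D + O)² (V(O, D) = -6 + (O + D)² = -6 + (D + O)²)
(-43119 - 36339)*(-49901 + (V(1, -6)*(-35))*B) = (-43119 - 36339)*(-49901 + ((-6 + (-6 + 1)²)*(-35))*(-9)) = -79458*(-49901 + ((-6 + (-5)²)*(-35))*(-9)) = -79458*(-49901 + ((-6 + 25)*(-35))*(-9)) = -79458*(-49901 + (19*(-35))*(-9)) = -79458*(-49901 - 665*(-9)) = -79458*(-49901 + 5985) = -79458*(-43916) = 3489477528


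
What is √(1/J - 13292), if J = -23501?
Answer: I*√7341131760793/23501 ≈ 115.29*I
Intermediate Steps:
√(1/J - 13292) = √(1/(-23501) - 13292) = √(-1/23501 - 13292) = √(-312375293/23501) = I*√7341131760793/23501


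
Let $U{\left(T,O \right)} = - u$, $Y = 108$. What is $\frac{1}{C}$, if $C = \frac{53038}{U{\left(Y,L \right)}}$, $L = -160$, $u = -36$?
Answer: $\frac{18}{26519} \approx 0.00067876$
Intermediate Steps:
$U{\left(T,O \right)} = 36$ ($U{\left(T,O \right)} = \left(-1\right) \left(-36\right) = 36$)
$C = \frac{26519}{18}$ ($C = \frac{53038}{36} = 53038 \cdot \frac{1}{36} = \frac{26519}{18} \approx 1473.3$)
$\frac{1}{C} = \frac{1}{\frac{26519}{18}} = \frac{18}{26519}$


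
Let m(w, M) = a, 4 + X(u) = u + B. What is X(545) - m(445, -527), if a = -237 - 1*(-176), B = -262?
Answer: 340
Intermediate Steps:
X(u) = -266 + u (X(u) = -4 + (u - 262) = -4 + (-262 + u) = -266 + u)
a = -61 (a = -237 + 176 = -61)
m(w, M) = -61
X(545) - m(445, -527) = (-266 + 545) - 1*(-61) = 279 + 61 = 340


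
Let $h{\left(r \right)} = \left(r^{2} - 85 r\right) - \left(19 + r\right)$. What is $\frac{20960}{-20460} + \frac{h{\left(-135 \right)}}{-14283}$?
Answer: $- \frac{15156784}{4870503} \approx -3.112$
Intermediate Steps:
$h{\left(r \right)} = -19 + r^{2} - 86 r$
$\frac{20960}{-20460} + \frac{h{\left(-135 \right)}}{-14283} = \frac{20960}{-20460} + \frac{-19 + \left(-135\right)^{2} - -11610}{-14283} = 20960 \left(- \frac{1}{20460}\right) + \left(-19 + 18225 + 11610\right) \left(- \frac{1}{14283}\right) = - \frac{1048}{1023} + 29816 \left(- \frac{1}{14283}\right) = - \frac{1048}{1023} - \frac{29816}{14283} = - \frac{15156784}{4870503}$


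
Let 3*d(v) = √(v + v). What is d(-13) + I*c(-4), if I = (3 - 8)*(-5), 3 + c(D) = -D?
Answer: 25 + I*√26/3 ≈ 25.0 + 1.6997*I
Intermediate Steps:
d(v) = √2*√v/3 (d(v) = √(v + v)/3 = √(2*v)/3 = (√2*√v)/3 = √2*√v/3)
c(D) = -3 - D
I = 25 (I = -5*(-5) = 25)
d(-13) + I*c(-4) = √2*√(-13)/3 + 25*(-3 - 1*(-4)) = √2*(I*√13)/3 + 25*(-3 + 4) = I*√26/3 + 25*1 = I*√26/3 + 25 = 25 + I*√26/3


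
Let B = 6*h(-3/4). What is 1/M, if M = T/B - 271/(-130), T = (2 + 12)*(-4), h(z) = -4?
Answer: 390/1723 ≈ 0.22635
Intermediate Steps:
T = -56 (T = 14*(-4) = -56)
B = -24 (B = 6*(-4) = -24)
M = 1723/390 (M = -56/(-24) - 271/(-130) = -56*(-1/24) - 271*(-1/130) = 7/3 + 271/130 = 1723/390 ≈ 4.4179)
1/M = 1/(1723/390) = 390/1723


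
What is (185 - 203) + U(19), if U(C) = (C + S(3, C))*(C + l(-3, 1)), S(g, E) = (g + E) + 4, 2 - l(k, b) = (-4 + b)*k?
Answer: 522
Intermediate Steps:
l(k, b) = 2 - k*(-4 + b) (l(k, b) = 2 - (-4 + b)*k = 2 - k*(-4 + b))
S(g, E) = 4 + E + g (S(g, E) = (E + g) + 4 = 4 + E + g)
U(C) = (-7 + C)*(7 + 2*C) (U(C) = (C + (4 + C + 3))*(C + (2 + 4*(-3) - 1*1*(-3))) = (C + (7 + C))*(C + (2 - 12 + 3)) = (7 + 2*C)*(C - 7) = (7 + 2*C)*(-7 + C) = (-7 + C)*(7 + 2*C))
(185 - 203) + U(19) = (185 - 203) + (-49 - 7*19 + 2*19**2) = -18 + (-49 - 133 + 2*361) = -18 + (-49 - 133 + 722) = -18 + 540 = 522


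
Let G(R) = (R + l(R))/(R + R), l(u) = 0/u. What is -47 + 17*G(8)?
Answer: -77/2 ≈ -38.500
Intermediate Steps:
l(u) = 0
G(R) = ½ (G(R) = (R + 0)/(R + R) = R/((2*R)) = R*(1/(2*R)) = ½)
-47 + 17*G(8) = -47 + 17*(½) = -47 + 17/2 = -77/2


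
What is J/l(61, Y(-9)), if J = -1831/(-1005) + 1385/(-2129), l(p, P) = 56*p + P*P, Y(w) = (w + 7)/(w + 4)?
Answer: 6265685/18273424158 ≈ 0.00034289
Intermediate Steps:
Y(w) = (7 + w)/(4 + w)
l(p, P) = P² + 56*p (l(p, P) = 56*p + P² = P² + 56*p)
J = 2506274/2139645 (J = -1831*(-1/1005) + 1385*(-1/2129) = 1831/1005 - 1385/2129 = 2506274/2139645 ≈ 1.1714)
J/l(61, Y(-9)) = 2506274/(2139645*(((7 - 9)/(4 - 9))² + 56*61)) = 2506274/(2139645*((-2/(-5))² + 3416)) = 2506274/(2139645*((-⅕*(-2))² + 3416)) = 2506274/(2139645*((⅖)² + 3416)) = 2506274/(2139645*(4/25 + 3416)) = 2506274/(2139645*(85404/25)) = (2506274/2139645)*(25/85404) = 6265685/18273424158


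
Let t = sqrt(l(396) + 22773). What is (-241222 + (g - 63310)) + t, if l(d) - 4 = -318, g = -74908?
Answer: -379440 + sqrt(22459) ≈ -3.7929e+5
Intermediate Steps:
l(d) = -314 (l(d) = 4 - 318 = -314)
t = sqrt(22459) (t = sqrt(-314 + 22773) = sqrt(22459) ≈ 149.86)
(-241222 + (g - 63310)) + t = (-241222 + (-74908 - 63310)) + sqrt(22459) = (-241222 - 138218) + sqrt(22459) = -379440 + sqrt(22459)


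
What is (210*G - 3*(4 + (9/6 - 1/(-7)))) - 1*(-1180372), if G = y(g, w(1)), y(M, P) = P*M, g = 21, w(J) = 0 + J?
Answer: 16586711/14 ≈ 1.1848e+6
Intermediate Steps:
w(J) = J
y(M, P) = M*P
G = 21 (G = 21*1 = 21)
(210*G - 3*(4 + (9/6 - 1/(-7)))) - 1*(-1180372) = (210*21 - 3*(4 + (9/6 - 1/(-7)))) - 1*(-1180372) = (4410 - 3*(4 + (9*(1/6) - 1*(-1/7)))) + 1180372 = (4410 - 3*(4 + (3/2 + 1/7))) + 1180372 = (4410 - 3*(4 + 23/14)) + 1180372 = (4410 - 3*79/14) + 1180372 = (4410 - 237/14) + 1180372 = 61503/14 + 1180372 = 16586711/14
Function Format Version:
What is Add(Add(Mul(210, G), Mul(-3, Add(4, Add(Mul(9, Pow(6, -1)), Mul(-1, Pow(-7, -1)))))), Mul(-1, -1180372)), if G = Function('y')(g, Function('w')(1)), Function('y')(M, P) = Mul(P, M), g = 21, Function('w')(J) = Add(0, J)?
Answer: Rational(16586711, 14) ≈ 1.1848e+6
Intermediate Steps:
Function('w')(J) = J
Function('y')(M, P) = Mul(M, P)
G = 21 (G = Mul(21, 1) = 21)
Add(Add(Mul(210, G), Mul(-3, Add(4, Add(Mul(9, Pow(6, -1)), Mul(-1, Pow(-7, -1)))))), Mul(-1, -1180372)) = Add(Add(Mul(210, 21), Mul(-3, Add(4, Add(Mul(9, Pow(6, -1)), Mul(-1, Pow(-7, -1)))))), Mul(-1, -1180372)) = Add(Add(4410, Mul(-3, Add(4, Add(Mul(9, Rational(1, 6)), Mul(-1, Rational(-1, 7)))))), 1180372) = Add(Add(4410, Mul(-3, Add(4, Add(Rational(3, 2), Rational(1, 7))))), 1180372) = Add(Add(4410, Mul(-3, Add(4, Rational(23, 14)))), 1180372) = Add(Add(4410, Mul(-3, Rational(79, 14))), 1180372) = Add(Add(4410, Rational(-237, 14)), 1180372) = Add(Rational(61503, 14), 1180372) = Rational(16586711, 14)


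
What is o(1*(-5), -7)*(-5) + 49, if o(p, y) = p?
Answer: 74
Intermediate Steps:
o(1*(-5), -7)*(-5) + 49 = (1*(-5))*(-5) + 49 = -5*(-5) + 49 = 25 + 49 = 74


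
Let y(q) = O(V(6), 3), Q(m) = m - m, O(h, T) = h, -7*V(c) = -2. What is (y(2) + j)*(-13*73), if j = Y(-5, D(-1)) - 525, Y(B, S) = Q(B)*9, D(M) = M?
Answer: 3485677/7 ≈ 4.9795e+5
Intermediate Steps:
V(c) = 2/7 (V(c) = -1/7*(-2) = 2/7)
Q(m) = 0
y(q) = 2/7
Y(B, S) = 0 (Y(B, S) = 0*9 = 0)
j = -525 (j = 0 - 525 = -525)
(y(2) + j)*(-13*73) = (2/7 - 525)*(-13*73) = -3673/7*(-949) = 3485677/7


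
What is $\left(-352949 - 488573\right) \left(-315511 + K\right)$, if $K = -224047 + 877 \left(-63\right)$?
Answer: $500544859298$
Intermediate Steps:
$K = -279298$ ($K = -224047 - 55251 = -279298$)
$\left(-352949 - 488573\right) \left(-315511 + K\right) = \left(-352949 - 488573\right) \left(-315511 - 279298\right) = \left(-841522\right) \left(-594809\right) = 500544859298$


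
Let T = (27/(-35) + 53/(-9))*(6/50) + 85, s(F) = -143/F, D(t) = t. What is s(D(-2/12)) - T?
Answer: 2031223/2625 ≈ 773.80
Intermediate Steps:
T = 221027/2625 (T = (27*(-1/35) + 53*(-⅑))*(6*(1/50)) + 85 = (-27/35 - 53/9)*(3/25) + 85 = -2098/315*3/25 + 85 = -2098/2625 + 85 = 221027/2625 ≈ 84.201)
s(D(-2/12)) - T = -143/((-2/12)) - 1*221027/2625 = -143/((-2*1/12)) - 221027/2625 = -143/(-⅙) - 221027/2625 = -143*(-6) - 221027/2625 = 858 - 221027/2625 = 2031223/2625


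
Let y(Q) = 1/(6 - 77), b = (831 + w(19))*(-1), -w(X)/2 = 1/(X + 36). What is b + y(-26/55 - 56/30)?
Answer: -3244968/3905 ≈ -830.98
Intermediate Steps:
w(X) = -2/(36 + X) (w(X) = -2/(X + 36) = -2/(36 + X))
b = -45703/55 (b = (831 - 2/(36 + 19))*(-1) = (831 - 2/55)*(-1) = (45703/55)*(-1) = -45703/55 ≈ -830.96)
y(Q) = -1/71 (y(Q) = 1/(-71) = -1/71)
b + y(-26/55 - 56/30) = -45703/55 - 1/71 = -3244968/3905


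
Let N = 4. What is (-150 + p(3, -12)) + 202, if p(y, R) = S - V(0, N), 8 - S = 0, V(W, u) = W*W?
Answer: 60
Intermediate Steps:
V(W, u) = W²
S = 8 (S = 8 - 1*0 = 8 + 0 = 8)
p(y, R) = 8 (p(y, R) = 8 - 1*0² = 8 - 1*0 = 8 + 0 = 8)
(-150 + p(3, -12)) + 202 = (-150 + 8) + 202 = -142 + 202 = 60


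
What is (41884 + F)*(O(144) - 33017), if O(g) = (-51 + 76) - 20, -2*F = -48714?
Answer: -2186747892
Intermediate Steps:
F = 24357 (F = -1/2*(-48714) = 24357)
O(g) = 5 (O(g) = 25 - 20 = 5)
(41884 + F)*(O(144) - 33017) = (41884 + 24357)*(5 - 33017) = 66241*(-33012) = -2186747892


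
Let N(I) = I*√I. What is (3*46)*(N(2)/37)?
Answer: 276*√2/37 ≈ 10.549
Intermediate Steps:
N(I) = I^(3/2)
(3*46)*(N(2)/37) = (3*46)*(2^(3/2)/37) = 138*((2*√2)*(1/37)) = 138*(2*√2/37) = 276*√2/37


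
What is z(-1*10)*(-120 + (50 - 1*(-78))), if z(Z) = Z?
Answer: -80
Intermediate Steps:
z(-1*10)*(-120 + (50 - 1*(-78))) = (-1*10)*(-120 + (50 - 1*(-78))) = -10*(-120 + (50 + 78)) = -10*(-120 + 128) = -10*8 = -80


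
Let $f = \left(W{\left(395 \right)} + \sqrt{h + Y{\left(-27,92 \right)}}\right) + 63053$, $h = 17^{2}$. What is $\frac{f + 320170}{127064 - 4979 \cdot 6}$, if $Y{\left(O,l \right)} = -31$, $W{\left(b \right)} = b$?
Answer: $\frac{191809}{48595} + \frac{\sqrt{258}}{97190} \approx 3.9473$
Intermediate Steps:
$h = 289$
$f = 63448 + \sqrt{258}$ ($f = \left(395 + \sqrt{289 - 31}\right) + 63053 = \left(395 + \sqrt{258}\right) + 63053 = 63448 + \sqrt{258} \approx 63464.0$)
$\frac{f + 320170}{127064 - 4979 \cdot 6} = \frac{\left(63448 + \sqrt{258}\right) + 320170}{127064 - 4979 \cdot 6} = \frac{383618 + \sqrt{258}}{127064 - 29874} = \frac{383618 + \sqrt{258}}{97190} = \left(383618 + \sqrt{258}\right) \frac{1}{97190} = \frac{191809}{48595} + \frac{\sqrt{258}}{97190}$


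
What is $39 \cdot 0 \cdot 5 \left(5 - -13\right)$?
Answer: $0$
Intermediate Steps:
$39 \cdot 0 \cdot 5 \left(5 - -13\right) = 39 \cdot 0 \left(5 + 13\right) = 0 \cdot 18 = 0$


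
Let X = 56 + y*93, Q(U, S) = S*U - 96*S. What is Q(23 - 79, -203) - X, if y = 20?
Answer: 28940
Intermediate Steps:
Q(U, S) = -96*S + S*U
X = 1916 (X = 56 + 20*93 = 56 + 1860 = 1916)
Q(23 - 79, -203) - X = -203*(-96 + (23 - 79)) - 1*1916 = -203*(-96 - 56) - 1916 = -203*(-152) - 1916 = 30856 - 1916 = 28940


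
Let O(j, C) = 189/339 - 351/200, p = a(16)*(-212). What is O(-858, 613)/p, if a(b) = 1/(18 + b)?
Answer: 460071/2395600 ≈ 0.19205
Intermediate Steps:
p = -106/17 (p = -212/(18 + 16) = -212/34 = (1/34)*(-212) = -106/17 ≈ -6.2353)
O(j, C) = -27063/22600 (O(j, C) = 189*(1/339) - 351*1/200 = 63/113 - 351/200 = -27063/22600)
O(-858, 613)/p = -27063/(22600*(-106/17)) = -27063/22600*(-17/106) = 460071/2395600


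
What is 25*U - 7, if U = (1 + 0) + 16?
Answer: 418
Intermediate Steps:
U = 17 (U = 1 + 16 = 17)
25*U - 7 = 25*17 - 7 = 425 - 7 = 418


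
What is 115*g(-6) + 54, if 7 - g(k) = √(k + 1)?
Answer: 859 - 115*I*√5 ≈ 859.0 - 257.15*I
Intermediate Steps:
g(k) = 7 - √(1 + k) (g(k) = 7 - √(k + 1) = 7 - √(1 + k))
115*g(-6) + 54 = 115*(7 - √(1 - 6)) + 54 = 115*(7 - √(-5)) + 54 = 115*(7 - I*√5) + 54 = (805 - 115*I*√5) + 54 = 859 - 115*I*√5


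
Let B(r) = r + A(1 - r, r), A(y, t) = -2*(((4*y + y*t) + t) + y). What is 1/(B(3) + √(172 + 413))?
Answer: 29/256 - 3*√65/256 ≈ 0.018802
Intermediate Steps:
A(y, t) = -10*y - 2*t - 2*t*y (A(y, t) = -2*(((4*y + t*y) + t) + y) = -2*((t + 4*y + t*y) + y) = -2*(t + 5*y + t*y) = -10*y - 2*t - 2*t*y)
B(r) = -10 + 9*r - 2*r*(1 - r) (B(r) = r + (-10*(1 - r) - 2*r - 2*r*(1 - r)) = r + ((-10 + 10*r) - 2*r - 2*r*(1 - r)) = r + (-10 + 8*r - 2*r*(1 - r)) = -10 + 9*r - 2*r*(1 - r))
1/(B(3) + √(172 + 413)) = 1/((-10 + 2*3² + 7*3) + √(172 + 413)) = 1/((-10 + 2*9 + 21) + √585) = 1/((-10 + 18 + 21) + 3*√65) = 1/(29 + 3*√65)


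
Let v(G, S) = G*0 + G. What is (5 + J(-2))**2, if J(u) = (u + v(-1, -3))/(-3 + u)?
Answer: 784/25 ≈ 31.360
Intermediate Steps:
v(G, S) = G (v(G, S) = 0 + G = G)
J(u) = (-1 + u)/(-3 + u) (J(u) = (u - 1)/(-3 + u) = (-1 + u)/(-3 + u))
(5 + J(-2))**2 = (5 + (-1 - 2)/(-3 - 2))**2 = (5 - 3/(-5))**2 = (5 - 1/5*(-3))**2 = (5 + 3/5)**2 = (28/5)**2 = 784/25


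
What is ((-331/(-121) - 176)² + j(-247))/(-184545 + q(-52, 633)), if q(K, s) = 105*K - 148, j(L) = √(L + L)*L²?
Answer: -439531225/2784030073 - 61009*I*√494/190153 ≈ -0.15788 - 7.1311*I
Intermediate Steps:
j(L) = √2*L^(5/2) (j(L) = √(2*L)*L² = (√2*√L)*L² = √2*L^(5/2))
q(K, s) = -148 + 105*K
((-331/(-121) - 176)² + j(-247))/(-184545 + q(-52, 633)) = ((-331/(-121) - 176)² + √2*(-247)^(5/2))/(-184545 + (-148 + 105*(-52))) = ((-331*(-1/121) - 176)² + √2*(61009*I*√247))/(-184545 + (-148 - 5460)) = ((331/121 - 176)² + 61009*I*√494)/(-184545 - 5608) = ((-20965/121)² + 61009*I*√494)/(-190153) = (439531225/14641 + 61009*I*√494)*(-1/190153) = -439531225/2784030073 - 61009*I*√494/190153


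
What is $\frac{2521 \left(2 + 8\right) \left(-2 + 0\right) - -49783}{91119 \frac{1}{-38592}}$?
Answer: $\frac{1170624}{4339} \approx 269.79$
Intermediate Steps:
$\frac{2521 \left(2 + 8\right) \left(-2 + 0\right) - -49783}{91119 \frac{1}{-38592}} = \frac{2521 \cdot 10 \left(-2\right) + 49783}{91119 \left(- \frac{1}{38592}\right)} = \frac{2521 \left(-20\right) + 49783}{- \frac{30373}{12864}} = \left(-50420 + 49783\right) \left(- \frac{12864}{30373}\right) = \left(-637\right) \left(- \frac{12864}{30373}\right) = \frac{1170624}{4339}$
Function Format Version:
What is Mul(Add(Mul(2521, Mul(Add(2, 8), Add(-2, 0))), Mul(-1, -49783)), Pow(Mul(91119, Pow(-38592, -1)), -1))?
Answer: Rational(1170624, 4339) ≈ 269.79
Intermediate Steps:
Mul(Add(Mul(2521, Mul(Add(2, 8), Add(-2, 0))), Mul(-1, -49783)), Pow(Mul(91119, Pow(-38592, -1)), -1)) = Mul(Add(Mul(2521, Mul(10, -2)), 49783), Pow(Mul(91119, Rational(-1, 38592)), -1)) = Mul(Add(Mul(2521, -20), 49783), Pow(Rational(-30373, 12864), -1)) = Mul(Add(-50420, 49783), Rational(-12864, 30373)) = Mul(-637, Rational(-12864, 30373)) = Rational(1170624, 4339)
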